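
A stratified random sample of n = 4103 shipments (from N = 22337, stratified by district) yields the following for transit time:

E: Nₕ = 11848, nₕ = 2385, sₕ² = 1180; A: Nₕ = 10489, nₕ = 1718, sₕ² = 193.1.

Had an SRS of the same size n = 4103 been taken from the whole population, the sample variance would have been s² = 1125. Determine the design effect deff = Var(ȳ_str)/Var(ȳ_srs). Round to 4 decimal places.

Var(ȳ_str) = Σ Wₕ²(1−fₕ)sₕ²/nₕ with Wₕ = Nₕ/22337:
  E: (11848/22337)²·(1−2385/11848)·1180/2385 = 0.11117773
  A: (10489/22337)²·(1−1718/10489)·193.1/1718 = 0.020724909
  → Var(ȳ_str) = 0.13190264.
Var(ȳ_srs) = (1 − 4103/22337)·1125/4103 = 0.22382475.
deff = 0.13190264 / 0.22382475 = 0.5893.

0.5893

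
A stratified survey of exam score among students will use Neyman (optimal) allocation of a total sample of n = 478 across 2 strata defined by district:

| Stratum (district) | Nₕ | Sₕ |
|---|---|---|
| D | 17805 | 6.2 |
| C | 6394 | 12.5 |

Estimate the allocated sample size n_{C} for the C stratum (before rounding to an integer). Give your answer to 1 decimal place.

200.7

Neyman allocation: nₕ = n·NₕSₕ / Σⱼ NⱼSⱼ.
Σ NⱼSⱼ = 17805·6.2 + 6394·12.5 = 190316.
n_{C} = 478·6394·12.5 / 190316 = 200.7.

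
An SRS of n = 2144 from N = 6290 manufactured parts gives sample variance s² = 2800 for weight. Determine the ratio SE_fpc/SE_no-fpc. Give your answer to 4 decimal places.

f = n/N = 2144/6290 = 0.34085851.
SE_no-fpc = √(s²/n) = 1.1427905; SE_fpc = √((1−f)s²/n) = 0.92780338.
Ratio = √(1−f) = 0.81187529.

0.8119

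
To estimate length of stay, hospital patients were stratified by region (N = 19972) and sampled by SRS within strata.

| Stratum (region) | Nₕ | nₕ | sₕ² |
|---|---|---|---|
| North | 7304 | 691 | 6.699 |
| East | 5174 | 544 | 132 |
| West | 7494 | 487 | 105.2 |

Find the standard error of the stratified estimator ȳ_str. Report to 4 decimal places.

0.2102

Var(ȳ_str) = Σₕ Wₕ²(1 − fₕ)sₕ²/nₕ with Wₕ = Nₕ/N, N = 19972.
North: Wₕ = 0.36571200; term = 0.36571200²·(1 − 0.09460570)·6.699/691 = 0.001173946.
East: Wₕ = 0.25906269; term = 0.25906269²·(1 − 0.10514109)·132/544 = 0.014572677.
West: Wₕ = 0.37522532; term = 0.37522532²·(1 − 0.06498532)·105.2/487 = 0.028437373.
Sum = 0.044183996.
SE = √(0.044183996) = 0.2102.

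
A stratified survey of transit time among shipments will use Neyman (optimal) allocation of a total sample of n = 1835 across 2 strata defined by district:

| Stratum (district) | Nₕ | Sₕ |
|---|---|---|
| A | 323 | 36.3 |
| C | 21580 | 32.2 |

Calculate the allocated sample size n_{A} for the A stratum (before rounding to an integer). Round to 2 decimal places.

30.45

Neyman allocation: nₕ = n·NₕSₕ / Σⱼ NⱼSⱼ.
Σ NⱼSⱼ = 323·36.3 + 21580·32.2 = 706600.9.
n_{A} = 1835·323·36.3 / 706600.9 = 30.45.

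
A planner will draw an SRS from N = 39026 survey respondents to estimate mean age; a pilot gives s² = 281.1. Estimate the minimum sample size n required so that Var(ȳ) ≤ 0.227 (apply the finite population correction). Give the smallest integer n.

1201

Without fpc, n₀ = s²/D = 281.1/0.227 = 1238.3260.
With fpc, (1 − n/N)·s²/n ≤ D requires n ≥ n₀/(1 + n₀/N) = 1238.3260/(1 + 1238.3260/39026) = 1200.2414.
Rounding up, n = 1201.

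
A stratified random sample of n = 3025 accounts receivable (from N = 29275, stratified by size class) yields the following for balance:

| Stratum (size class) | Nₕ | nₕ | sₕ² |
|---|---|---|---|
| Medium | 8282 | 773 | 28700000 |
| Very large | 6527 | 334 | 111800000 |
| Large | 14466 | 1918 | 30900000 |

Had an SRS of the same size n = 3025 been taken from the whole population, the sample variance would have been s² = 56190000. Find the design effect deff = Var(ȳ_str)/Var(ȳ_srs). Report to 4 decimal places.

Var(ȳ_str) = Σ Wₕ²(1−fₕ)sₕ²/nₕ with Wₕ = Nₕ/29275:
  Medium: (8282/29275)²·(1−773/8282)·28700000/773 = 2694.1758
  Very large: (6527/29275)²·(1−334/6527)·111800000/334 = 15787.604
  Large: (14466/29275)²·(1−1918/14466)·30900000/1918 = 3412.2358
  → Var(ȳ_str) = 21894.016.
Var(ȳ_srs) = (1 − 3025/29275)·56190000/3025 = 16655.821.
deff = 21894.016 / 16655.821 = 1.3145.

1.3145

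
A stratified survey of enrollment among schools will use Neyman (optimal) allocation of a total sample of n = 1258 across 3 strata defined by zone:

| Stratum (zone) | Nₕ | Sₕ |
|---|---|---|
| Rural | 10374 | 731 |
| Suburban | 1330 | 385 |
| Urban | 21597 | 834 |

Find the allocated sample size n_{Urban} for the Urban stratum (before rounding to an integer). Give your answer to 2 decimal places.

Neyman allocation: nₕ = n·NₕSₕ / Σⱼ NⱼSⱼ.
Σ NⱼSⱼ = 10374·731 + 1330·385 + 21597·834 = 2.6107342 × 10^7.
n_{Urban} = 1258·21597·834 / (2.6107342 × 10^7) = 867.92.

867.92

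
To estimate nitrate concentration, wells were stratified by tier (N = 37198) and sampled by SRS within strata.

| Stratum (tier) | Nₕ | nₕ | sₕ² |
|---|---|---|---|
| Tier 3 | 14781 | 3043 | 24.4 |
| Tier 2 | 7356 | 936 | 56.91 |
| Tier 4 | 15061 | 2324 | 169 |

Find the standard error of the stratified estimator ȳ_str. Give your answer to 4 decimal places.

Var(ȳ_str) = Σₕ Wₕ²(1 − fₕ)sₕ²/nₕ with Wₕ = Nₕ/N, N = 37198.
Tier 3: Wₕ = 0.39736007; term = 0.39736007²·(1 − 0.20587240)·24.4/3043 = 0.0010054179.
Tier 2: Wₕ = 0.19775257; term = 0.19775257²·(1 − 0.12724307)·56.91/936 = 0.0020751539.
Tier 4: Wₕ = 0.40488736; term = 0.40488736²·(1 − 0.15430582)·169/2324 = 0.010081667.
Sum = 0.013162239.
SE = √(0.013162239) = 0.1147.

0.1147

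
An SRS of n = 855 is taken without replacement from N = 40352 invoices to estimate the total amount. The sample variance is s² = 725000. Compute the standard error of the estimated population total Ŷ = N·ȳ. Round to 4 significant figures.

1.163 × 10^6

Var(Ŷ) = N²·Var(ȳ) = N²·(1 − n/N)·s²/n.
f = 855/40352 = 0.02118854; Var(ȳ) = 0.97881146·725000/855 = 829.98633.
Var(Ŷ) = 40352² · 829.98633 = 1.3514534 × 10^12.
SE(Ŷ) = √(1.3514534 × 10^12) = 1.163 × 10^6.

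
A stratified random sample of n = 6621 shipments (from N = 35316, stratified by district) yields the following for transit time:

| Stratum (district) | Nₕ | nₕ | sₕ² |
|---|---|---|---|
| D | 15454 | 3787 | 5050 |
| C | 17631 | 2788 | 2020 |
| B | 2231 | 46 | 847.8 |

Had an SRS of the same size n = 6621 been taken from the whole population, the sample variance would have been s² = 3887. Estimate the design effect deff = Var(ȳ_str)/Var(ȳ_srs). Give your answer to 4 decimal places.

Var(ȳ_str) = Σ Wₕ²(1−fₕ)sₕ²/nₕ with Wₕ = Nₕ/35316:
  D: (15454/35316)²·(1−3787/15454)·5050/3787 = 0.19277609
  C: (17631/35316)²·(1−2788/17631)·2020/2788 = 0.15202472
  B: (2231/35316)²·(1−46/2231)·847.8/46 = 0.072035003
  → Var(ȳ_str) = 0.41683581.
Var(ȳ_srs) = (1 − 6621/35316)·3887/6621 = 0.47700801.
deff = 0.41683581 / 0.47700801 = 0.8739.

0.8739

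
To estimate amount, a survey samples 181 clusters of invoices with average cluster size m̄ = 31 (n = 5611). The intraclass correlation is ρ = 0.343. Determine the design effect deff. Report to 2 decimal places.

deff = 1 + (31 − 1)·0.343 = 1 + 10.29 = 11.29.

11.29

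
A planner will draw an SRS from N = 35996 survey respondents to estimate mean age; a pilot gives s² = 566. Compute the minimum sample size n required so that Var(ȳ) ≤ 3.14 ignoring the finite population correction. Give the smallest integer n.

181

Without fpc, n₀ = s²/D = 566/3.14 = 180.2548.
Rounding up, n = 181.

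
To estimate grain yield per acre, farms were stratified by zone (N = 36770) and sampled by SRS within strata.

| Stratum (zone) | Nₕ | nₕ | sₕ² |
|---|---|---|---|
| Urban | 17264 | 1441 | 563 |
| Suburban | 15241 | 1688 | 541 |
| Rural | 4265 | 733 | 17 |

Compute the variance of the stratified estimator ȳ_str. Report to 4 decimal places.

Var(ȳ_str) = Σₕ Wₕ²(1 − fₕ)sₕ²/nₕ with Wₕ = Nₕ/N, N = 36770.
Urban: Wₕ = 0.46951319; term = 0.46951319²·(1 − 0.08346849)·563/1441 = 0.078938235.
Suburban: Wₕ = 0.41449551; term = 0.41449551²·(1 − 0.11075389)·541/1688 = 0.04896508.
Rural: Wₕ = 0.11599130; term = 0.11599130²·(1 − 0.17186401)·17/733 = 2.5840292 × 10^-4.
Sum = 0.12816172.

0.1282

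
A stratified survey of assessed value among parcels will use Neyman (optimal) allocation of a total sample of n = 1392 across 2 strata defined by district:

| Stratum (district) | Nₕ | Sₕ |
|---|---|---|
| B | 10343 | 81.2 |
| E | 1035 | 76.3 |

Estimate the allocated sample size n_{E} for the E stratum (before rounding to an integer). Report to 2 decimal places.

119.64

Neyman allocation: nₕ = n·NₕSₕ / Σⱼ NⱼSⱼ.
Σ NⱼSⱼ = 10343·81.2 + 1035·76.3 = 918822.1.
n_{E} = 1392·1035·76.3 / 918822.1 = 119.64.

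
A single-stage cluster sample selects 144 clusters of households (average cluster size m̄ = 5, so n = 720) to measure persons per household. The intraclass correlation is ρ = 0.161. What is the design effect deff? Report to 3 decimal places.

1.644

deff = 1 + (5 − 1)·0.161 = 1 + 0.644 = 1.644.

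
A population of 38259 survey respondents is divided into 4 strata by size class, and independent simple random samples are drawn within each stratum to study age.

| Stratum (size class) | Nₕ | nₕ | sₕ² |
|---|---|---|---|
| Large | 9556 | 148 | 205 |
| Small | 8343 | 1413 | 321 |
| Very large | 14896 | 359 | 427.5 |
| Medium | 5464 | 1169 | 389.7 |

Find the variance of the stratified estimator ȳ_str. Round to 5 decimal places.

Var(ȳ_str) = Σₕ Wₕ²(1 − fₕ)sₕ²/nₕ with Wₕ = Nₕ/N, N = 38259.
Large: Wₕ = 0.24977130; term = 0.24977130²·(1 − 0.01548765)·205/148 = 0.085074297.
Small: Wₕ = 0.21806634; term = 0.21806634²·(1 − 0.16936354)·321/1413 = 0.0089732779.
Very large: Wₕ = 0.38934630; term = 0.38934630²·(1 − 0.02410043)·427.5/359 = 0.1761647.
Medium: Wₕ = 0.14281607; term = 0.14281607²·(1 − 0.21394583)·389.7/1169 = 0.0053446901.
Sum = 0.27555697.

0.27556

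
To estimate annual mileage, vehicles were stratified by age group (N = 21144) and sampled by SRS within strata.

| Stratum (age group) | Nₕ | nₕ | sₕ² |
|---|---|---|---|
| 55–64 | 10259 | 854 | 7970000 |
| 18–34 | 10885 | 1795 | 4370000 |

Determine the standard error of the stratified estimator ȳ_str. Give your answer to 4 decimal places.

50.5267

Var(ȳ_str) = Σₕ Wₕ²(1 − fₕ)sₕ²/nₕ with Wₕ = Nₕ/N, N = 21144.
55–64: Wₕ = 0.48519675; term = 0.48519675²·(1 − 0.08324398)·7970000/854 = 2014.1415.
18–34: Wₕ = 0.51480325; term = 0.51480325²·(1 − 0.16490583)·4370000/1795 = 538.8092.
Sum = 2552.9507.
SE = √(2552.9507) = 50.5267.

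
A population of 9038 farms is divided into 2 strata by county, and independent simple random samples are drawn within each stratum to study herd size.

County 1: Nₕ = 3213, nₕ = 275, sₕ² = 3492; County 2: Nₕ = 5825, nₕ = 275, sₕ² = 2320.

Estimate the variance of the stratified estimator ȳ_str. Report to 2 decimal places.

Var(ȳ_str) = Σₕ Wₕ²(1 − fₕ)sₕ²/nₕ with Wₕ = Nₕ/N, N = 9038.
County 1: Wₕ = 0.35549900; term = 0.35549900²·(1 − 0.08558979)·3492/275 = 1.4674367.
County 2: Wₕ = 0.64450100; term = 0.64450100²·(1 − 0.04721030)·2320/275 = 3.3388702.
Sum = 4.8063069.

4.81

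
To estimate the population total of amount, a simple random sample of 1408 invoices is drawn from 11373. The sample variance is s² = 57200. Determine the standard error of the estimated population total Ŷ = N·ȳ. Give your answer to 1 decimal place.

Var(Ŷ) = N²·Var(ȳ) = N²·(1 − n/N)·s²/n.
f = 1408/11373 = 0.12380199; Var(ȳ) = 0.87619801·57200/1408 = 35.595544.
Var(Ŷ) = 11373² · 35.595544 = 4.6041102 × 10^9.
SE(Ŷ) = √(4.6041102 × 10^9) = 67853.6.

67853.6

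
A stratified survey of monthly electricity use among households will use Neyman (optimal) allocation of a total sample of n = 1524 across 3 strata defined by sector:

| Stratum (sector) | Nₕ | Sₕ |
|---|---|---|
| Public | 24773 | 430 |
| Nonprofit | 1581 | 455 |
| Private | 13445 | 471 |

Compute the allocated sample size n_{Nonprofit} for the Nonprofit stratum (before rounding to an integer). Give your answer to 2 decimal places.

61.92

Neyman allocation: nₕ = n·NₕSₕ / Σⱼ NⱼSⱼ.
Σ NⱼSⱼ = 24773·430 + 1581·455 + 13445·471 = 1.770434 × 10^7.
n_{Nonprofit} = 1524·1581·455 / (1.770434 × 10^7) = 61.92.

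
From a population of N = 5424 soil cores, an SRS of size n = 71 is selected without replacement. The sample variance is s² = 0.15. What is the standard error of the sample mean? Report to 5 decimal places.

0.04566

Under SRS without replacement, Var(ȳ) = (1 − f)·s²/n with f = n/N = 71/5424 = 0.01308997.
Var(ȳ) = (1 − 0.01308997)·0.15/71 = 0.98691003·0.0021126761 = 0.0020850212.
SE(ȳ) = √(0.0020850212) = 0.04566.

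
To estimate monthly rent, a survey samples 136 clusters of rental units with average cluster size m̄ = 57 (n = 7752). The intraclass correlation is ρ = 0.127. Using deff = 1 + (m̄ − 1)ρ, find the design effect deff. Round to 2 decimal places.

8.11

deff = 1 + (57 − 1)·0.127 = 1 + 7.112 = 8.112.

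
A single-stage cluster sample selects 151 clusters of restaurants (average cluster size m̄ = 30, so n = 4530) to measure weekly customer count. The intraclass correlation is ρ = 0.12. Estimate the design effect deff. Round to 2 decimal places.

deff = 1 + (30 − 1)·0.12 = 1 + 3.48 = 4.48.

4.48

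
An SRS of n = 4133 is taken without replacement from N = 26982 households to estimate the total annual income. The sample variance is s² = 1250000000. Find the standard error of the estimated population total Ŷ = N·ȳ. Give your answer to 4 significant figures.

Var(Ŷ) = N²·Var(ȳ) = N²·(1 − n/N)·s²/n.
f = 4133/26982 = 0.15317619; Var(ȳ) = 0.84682381·1250000000/4133 = 256116.56.
Var(Ŷ) = 26982² · 256116.56 = 1.8646011 × 10^14.
SE(Ŷ) = √(1.8646011 × 10^14) = 1.366 × 10^7.

1.366 × 10^7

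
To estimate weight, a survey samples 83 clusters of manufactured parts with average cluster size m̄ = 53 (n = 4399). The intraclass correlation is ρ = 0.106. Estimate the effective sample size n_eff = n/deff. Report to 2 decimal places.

675.52

deff = 1 + (53 − 1)·0.106 = 1 + 5.512 = 6.512.
n_eff = 4399 / 6.512 = 675.52.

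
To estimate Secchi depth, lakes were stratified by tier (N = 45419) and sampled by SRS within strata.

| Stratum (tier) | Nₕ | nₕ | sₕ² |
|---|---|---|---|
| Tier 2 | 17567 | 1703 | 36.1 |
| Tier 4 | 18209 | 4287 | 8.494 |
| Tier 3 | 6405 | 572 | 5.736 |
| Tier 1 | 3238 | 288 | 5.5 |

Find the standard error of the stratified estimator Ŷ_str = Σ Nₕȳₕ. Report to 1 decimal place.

2639.5

Var(Ŷ_str) = Σₕ Nₕ²(1 − fₕ)sₕ²/nₕ.
Tier 2: 17567²·(1 − 1703/17567)·36.1/1703 = 5.9074881 × 10^6.
Tier 4: 18209²·(1 − 4287/18209)·8.494/4287 = 502280.71.
Tier 3: 6405²·(1 − 572/6405)·5.736/572 = 374648.7.
Tier 1: 3238²·(1 − 288/3238)·5.5/288 = 182418.58.
Sum = 6.9668361 × 10^6.
SE = √(6.9668361 × 10^6) = 2639.5.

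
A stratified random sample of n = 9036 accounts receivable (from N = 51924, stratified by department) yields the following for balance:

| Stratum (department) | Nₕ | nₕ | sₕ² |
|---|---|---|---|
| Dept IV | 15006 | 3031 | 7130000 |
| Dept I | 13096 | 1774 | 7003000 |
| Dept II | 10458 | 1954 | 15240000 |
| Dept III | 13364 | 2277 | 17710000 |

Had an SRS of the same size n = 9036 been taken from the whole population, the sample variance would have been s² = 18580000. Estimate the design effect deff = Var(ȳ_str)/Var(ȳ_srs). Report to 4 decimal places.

0.6233

Var(ȳ_str) = Σ Wₕ²(1−fₕ)sₕ²/nₕ with Wₕ = Nₕ/51924:
  Dept IV: (15006/51924)²·(1−3031/15006)·7130000/3031 = 156.78618
  Dept I: (13096/51924)²·(1−1774/13096)·7003000/1774 = 217.09811
  Dept II: (10458/51924)²·(1−1954/10458)·15240000/1954 = 257.27407
  Dept III: (13364/51924)²·(1−2277/13364)·17710000/2277 = 427.43469
  → Var(ȳ_str) = 1058.5931.
Var(ȳ_srs) = (1 − 9036/51924)·18580000/9036 = 1698.3889.
deff = 1058.5931 / 1698.3889 = 0.6233.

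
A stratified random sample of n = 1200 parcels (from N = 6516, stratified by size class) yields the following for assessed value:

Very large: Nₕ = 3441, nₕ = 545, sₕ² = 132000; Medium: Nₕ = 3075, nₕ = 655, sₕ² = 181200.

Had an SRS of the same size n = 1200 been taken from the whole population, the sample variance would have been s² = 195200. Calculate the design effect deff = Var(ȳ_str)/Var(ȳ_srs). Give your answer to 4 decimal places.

0.7937

Var(ȳ_str) = Σ Wₕ²(1−fₕ)sₕ²/nₕ with Wₕ = Nₕ/6516:
  Very large: (3441/6516)²·(1−545/3441)·132000/545 = 56.845816
  Medium: (3075/6516)²·(1−655/3075)·181200/655 = 48.485874
  → Var(ȳ_str) = 105.33169.
Var(ȳ_srs) = (1 − 1200/6516)·195200/1200 = 132.70964.
deff = 105.33169 / 132.70964 = 0.7937.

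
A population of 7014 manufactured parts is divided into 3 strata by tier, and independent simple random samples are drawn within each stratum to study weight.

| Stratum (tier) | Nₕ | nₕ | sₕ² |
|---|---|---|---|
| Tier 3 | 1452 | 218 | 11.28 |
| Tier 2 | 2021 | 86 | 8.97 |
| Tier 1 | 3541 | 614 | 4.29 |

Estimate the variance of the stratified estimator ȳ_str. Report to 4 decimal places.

Var(ȳ_str) = Σₕ Wₕ²(1 − fₕ)sₕ²/nₕ with Wₕ = Nₕ/N, N = 7014.
Tier 3: Wₕ = 0.20701454; term = 0.20701454²·(1 − 0.15013774)·11.28/218 = 0.0018845291.
Tier 2: Wₕ = 0.28813801; term = 0.28813801²·(1 − 0.04255319)·8.97/86 = 0.0082910541.
Tier 1: Wₕ = 0.50484745; term = 0.50484745²·(1 − 0.17339735)·4.29/614 = 0.001471994.
Sum = 0.011647577.

0.0116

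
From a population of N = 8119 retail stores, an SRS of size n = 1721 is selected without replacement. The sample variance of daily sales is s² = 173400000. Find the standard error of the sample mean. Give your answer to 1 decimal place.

281.8

Under SRS without replacement, Var(ȳ) = (1 − f)·s²/n with f = n/N = 1721/8119 = 0.21197192.
Var(ȳ) = (1 − 0.21197192)·173400000/1721 = 0.78802808·100755.37 = 79398.065.
SE(ȳ) = √(79398.065) = 281.8.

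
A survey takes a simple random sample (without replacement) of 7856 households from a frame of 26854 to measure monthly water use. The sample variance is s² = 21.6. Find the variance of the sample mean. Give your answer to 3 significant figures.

0.00195

Under SRS without replacement, Var(ȳ) = (1 − f)·s²/n with f = n/N = 7856/26854 = 0.29254487.
Var(ȳ) = (1 − 0.29254487)·21.6/7856 = 0.70745513·0.0027494908 = 0.0019451414.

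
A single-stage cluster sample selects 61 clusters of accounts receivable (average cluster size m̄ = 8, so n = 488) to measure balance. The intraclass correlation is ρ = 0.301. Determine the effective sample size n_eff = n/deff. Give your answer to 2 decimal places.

157.06

deff = 1 + (8 − 1)·0.301 = 1 + 2.107 = 3.107.
n_eff = 488 / 3.107 = 157.06.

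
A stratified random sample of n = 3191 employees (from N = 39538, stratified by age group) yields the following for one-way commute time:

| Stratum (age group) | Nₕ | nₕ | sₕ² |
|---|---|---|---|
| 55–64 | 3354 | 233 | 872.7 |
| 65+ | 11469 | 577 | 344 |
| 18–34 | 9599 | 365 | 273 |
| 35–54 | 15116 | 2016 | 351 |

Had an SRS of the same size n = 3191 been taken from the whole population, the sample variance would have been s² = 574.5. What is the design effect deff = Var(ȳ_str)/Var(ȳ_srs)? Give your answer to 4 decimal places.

0.8289

Var(ȳ_str) = Σ Wₕ²(1−fₕ)sₕ²/nₕ with Wₕ = Nₕ/39538:
  55–64: (3354/39538)²·(1−233/3354)·872.7/233 = 0.025080517
  65+: (11469/39538)²·(1−577/11469)·344/577 = 0.047641609
  18–34: (9599/39538)²·(1−365/9599)·273/365 = 0.042408826
  35–54: (15116/39538)²·(1−2016/15116)·351/2016 = 0.022054406
  → Var(ȳ_str) = 0.13718536.
Var(ȳ_srs) = (1 − 3191/39538)·574.5/3191 = 0.16550728.
deff = 0.13718536 / 0.16550728 = 0.8289.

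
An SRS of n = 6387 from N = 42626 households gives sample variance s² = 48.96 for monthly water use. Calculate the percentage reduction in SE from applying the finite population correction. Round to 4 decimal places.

f = n/N = 6387/42626 = 0.14983813.
SE_no-fpc = √(s²/n) = 0.087553245; SE_fpc = √((1−f)s²/n) = 0.080727789.
Ratio = √(1−f) = 0.92204223. Reduction = 100·(1 − 0.92204223) = 7.7958%.

7.7958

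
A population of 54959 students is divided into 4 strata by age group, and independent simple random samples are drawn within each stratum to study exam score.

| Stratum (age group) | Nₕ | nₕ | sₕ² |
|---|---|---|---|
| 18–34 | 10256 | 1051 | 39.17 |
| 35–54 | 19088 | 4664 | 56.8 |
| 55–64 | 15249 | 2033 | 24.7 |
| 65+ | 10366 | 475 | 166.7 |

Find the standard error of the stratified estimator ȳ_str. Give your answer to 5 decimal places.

0.12247

Var(ȳ_str) = Σₕ Wₕ²(1 − fₕ)sₕ²/nₕ with Wₕ = Nₕ/N, N = 54959.
18–34: Wₕ = 0.18661184; term = 0.18661184²·(1 − 0.10247660)·39.17/1051 = 0.0011648634.
35–54: Wₕ = 0.34731345; term = 0.34731345²·(1 − 0.24434199)·56.8/4664 = 0.0011100903.
55–64: Wₕ = 0.27746138; term = 0.27746138²·(1 − 0.13332022)·24.7/2033 = 8.1063122 × 10^-4.
65+: Wₕ = 0.18861333; term = 0.18861333²·(1 − 0.04582288)·166.7/475 = 0.011912852.
Sum = 0.014998437.
SE = √(0.014998437) = 0.12247.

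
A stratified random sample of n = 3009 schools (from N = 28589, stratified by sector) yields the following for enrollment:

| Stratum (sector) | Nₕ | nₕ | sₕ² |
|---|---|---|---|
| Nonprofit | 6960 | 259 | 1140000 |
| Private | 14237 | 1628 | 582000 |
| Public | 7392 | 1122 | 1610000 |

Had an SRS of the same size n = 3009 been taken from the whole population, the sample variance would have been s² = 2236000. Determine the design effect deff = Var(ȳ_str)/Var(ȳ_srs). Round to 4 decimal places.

Var(ȳ_str) = Σ Wₕ²(1−fₕ)sₕ²/nₕ with Wₕ = Nₕ/28589:
  Nonprofit: (6960/28589)²·(1−259/6960)·1140000/259 = 251.1632
  Private: (14237/28589)²·(1−1628/14237)·582000/1628 = 78.5181
  Public: (7392/28589)²·(1−1122/7392)·1610000/1122 = 81.370051
  → Var(ȳ_str) = 411.05135.
Var(ȳ_srs) = (1 − 3009/28589)·2236000/3009 = 664.89212.
deff = 411.05135 / 664.89212 = 0.6182.

0.6182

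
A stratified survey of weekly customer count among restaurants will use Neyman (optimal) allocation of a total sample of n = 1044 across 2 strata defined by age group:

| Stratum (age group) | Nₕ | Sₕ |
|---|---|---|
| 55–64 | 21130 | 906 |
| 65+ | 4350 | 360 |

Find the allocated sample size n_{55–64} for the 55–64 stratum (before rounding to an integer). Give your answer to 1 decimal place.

Neyman allocation: nₕ = n·NₕSₕ / Σⱼ NⱼSⱼ.
Σ NⱼSⱼ = 21130·906 + 4350·360 = 2.070978 × 10^7.
n_{55–64} = 1044·21130·906 / (2.070978 × 10^7) = 965.1.

965.1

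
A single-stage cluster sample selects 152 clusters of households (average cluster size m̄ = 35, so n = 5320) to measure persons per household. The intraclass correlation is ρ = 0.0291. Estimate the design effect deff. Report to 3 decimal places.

1.989

deff = 1 + (35 − 1)·0.0291 = 1 + 0.9894 = 1.9894.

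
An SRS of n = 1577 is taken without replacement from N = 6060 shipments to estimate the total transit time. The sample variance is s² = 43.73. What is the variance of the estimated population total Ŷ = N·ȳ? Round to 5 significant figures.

753340

Var(Ŷ) = N²·Var(ȳ) = N²·(1 − n/N)·s²/n.
f = 1577/6060 = 0.26023102; Var(ȳ) = 0.73976898·43.73/1577 = 0.020513695.
Var(Ŷ) = 6060² · 0.020513695 = 753336.73.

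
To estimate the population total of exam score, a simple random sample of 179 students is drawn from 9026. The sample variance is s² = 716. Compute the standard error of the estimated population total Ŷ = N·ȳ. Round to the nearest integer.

17872

Var(Ŷ) = N²·Var(ȳ) = N²·(1 − n/N)·s²/n.
f = 179/9026 = 0.01983160; Var(ȳ) = 0.98016840·716/179 = 3.9206736.
Var(Ŷ) = 9026² · 3.9206736 = 3.1941209 × 10^8.
SE(Ŷ) = √(3.1941209 × 10^8) = 17872.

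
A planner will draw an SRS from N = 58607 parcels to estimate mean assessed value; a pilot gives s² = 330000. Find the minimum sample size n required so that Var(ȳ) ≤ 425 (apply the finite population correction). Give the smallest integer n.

767

Without fpc, n₀ = s²/D = 330000/425 = 776.4706.
With fpc, (1 − n/N)·s²/n ≤ D requires n ≥ n₀/(1 + n₀/N) = 776.4706/(1 + 776.4706/58607) = 766.3178.
Rounding up, n = 767.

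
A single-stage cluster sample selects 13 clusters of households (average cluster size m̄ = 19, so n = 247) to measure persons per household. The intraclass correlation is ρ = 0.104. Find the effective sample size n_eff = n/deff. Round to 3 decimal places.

deff = 1 + (19 − 1)·0.104 = 1 + 1.872 = 2.872.
n_eff = 247 / 2.872 = 86.003.

86.003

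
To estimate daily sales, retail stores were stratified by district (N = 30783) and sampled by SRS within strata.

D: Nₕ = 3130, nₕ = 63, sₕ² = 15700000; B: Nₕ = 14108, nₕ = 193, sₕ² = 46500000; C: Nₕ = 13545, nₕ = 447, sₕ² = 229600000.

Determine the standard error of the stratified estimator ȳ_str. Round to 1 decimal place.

Var(ȳ_str) = Σₕ Wₕ²(1 − fₕ)sₕ²/nₕ with Wₕ = Nₕ/N, N = 30783.
D: Wₕ = 0.10167950; term = 0.10167950²·(1 − 0.02012780)·15700000/63 = 2524.616.
B: Wₕ = 0.45830491; term = 0.45830491²·(1 − 0.01368018)·46500000/193 = 49914.005.
C: Wₕ = 0.44001559; term = 0.44001559²·(1 − 0.03300111)·229600000/447 = 96167.089.
Sum = 148605.71.
SE = √(148605.71) = 385.5.

385.5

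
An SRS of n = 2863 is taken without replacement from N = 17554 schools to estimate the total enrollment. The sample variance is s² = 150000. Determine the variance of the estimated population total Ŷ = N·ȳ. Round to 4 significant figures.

Var(Ŷ) = N²·Var(ȳ) = N²·(1 − n/N)·s²/n.
f = 2863/17554 = 0.16309673; Var(ȳ) = 0.83690327·150000/2863 = 43.847534.
Var(Ŷ) = 17554² · 43.847534 = 1.3511307 × 10^10.

1.351 × 10^10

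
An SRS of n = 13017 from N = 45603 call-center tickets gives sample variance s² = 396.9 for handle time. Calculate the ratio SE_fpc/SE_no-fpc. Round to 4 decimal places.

0.8453

f = n/N = 13017/45603 = 0.28544175.
SE_no-fpc = √(s²/n) = 0.17461643; SE_fpc = √((1−f)s²/n) = 0.14760597.
Ratio = √(1−f) = 0.84531548.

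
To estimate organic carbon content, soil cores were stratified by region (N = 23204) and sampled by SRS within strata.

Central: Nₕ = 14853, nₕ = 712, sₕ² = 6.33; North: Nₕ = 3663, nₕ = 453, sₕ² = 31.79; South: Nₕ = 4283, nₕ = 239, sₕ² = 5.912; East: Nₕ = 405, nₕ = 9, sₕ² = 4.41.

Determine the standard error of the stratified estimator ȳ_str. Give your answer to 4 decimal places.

Var(ȳ_str) = Σₕ Wₕ²(1 − fₕ)sₕ²/nₕ with Wₕ = Nₕ/N, N = 23204.
Central: Wₕ = 0.64010515; term = 0.64010515²·(1 − 0.04793644)·6.33/712 = 0.0034681055.
North: Wₕ = 0.15786071; term = 0.15786071²·(1 − 0.12366912)·31.79/453 = 0.0015325285.
South: Wₕ = 0.18458024; term = 0.18458024²·(1 − 0.05580201)·5.912/239 = 7.9573788 × 10^-4.
East: Wₕ = 0.01745389; term = 0.01745389²·(1 − 0.02222222)·4.41/9 = 1.4595554 × 10^-4.
Sum = 0.0059423274.
SE = √(0.0059423274) = 0.0771.

0.0771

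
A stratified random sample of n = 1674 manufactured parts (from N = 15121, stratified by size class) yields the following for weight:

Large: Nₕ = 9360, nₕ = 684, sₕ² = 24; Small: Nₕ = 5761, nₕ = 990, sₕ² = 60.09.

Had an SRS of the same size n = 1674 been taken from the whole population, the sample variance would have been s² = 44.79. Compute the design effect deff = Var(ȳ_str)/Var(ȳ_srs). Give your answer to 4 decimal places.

0.8304

Var(ȳ_str) = Σ Wₕ²(1−fₕ)sₕ²/nₕ with Wₕ = Nₕ/15121:
  Large: (9360/15121)²·(1−684/9360)·24/684 = 0.01246205
  Small: (5761/15121)²·(1−990/5761)·60.09/990 = 0.007296478
  → Var(ȳ_str) = 0.019758528.
Var(ȳ_srs) = (1 − 1674/15121)·44.79/1674 = 0.023794167.
deff = 0.019758528 / 0.023794167 = 0.8304.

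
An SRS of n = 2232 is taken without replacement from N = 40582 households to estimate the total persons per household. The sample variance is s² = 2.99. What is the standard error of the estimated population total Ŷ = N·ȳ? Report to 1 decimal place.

1443.9

Var(Ŷ) = N²·Var(ȳ) = N²·(1 − n/N)·s²/n.
f = 2232/40582 = 0.05499975; Var(ȳ) = 0.94500025·2.99/2232 = 0.0012659277.
Var(Ŷ) = 40582² · 0.0012659277 = 2.0848547 × 10^6.
SE(Ŷ) = √(2.0848547 × 10^6) = 1443.9.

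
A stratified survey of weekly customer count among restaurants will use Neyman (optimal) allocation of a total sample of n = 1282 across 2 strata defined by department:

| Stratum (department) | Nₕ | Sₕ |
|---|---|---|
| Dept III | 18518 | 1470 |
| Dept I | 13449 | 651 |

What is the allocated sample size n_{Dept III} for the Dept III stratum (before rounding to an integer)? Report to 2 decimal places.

970.01

Neyman allocation: nₕ = n·NₕSₕ / Σⱼ NⱼSⱼ.
Σ NⱼSⱼ = 18518·1470 + 13449·651 = 3.5976759 × 10^7.
n_{Dept III} = 1282·18518·1470 / (3.5976759 × 10^7) = 970.01.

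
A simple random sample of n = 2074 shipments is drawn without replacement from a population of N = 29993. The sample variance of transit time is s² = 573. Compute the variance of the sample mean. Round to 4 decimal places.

Under SRS without replacement, Var(ȳ) = (1 − f)·s²/n with f = n/N = 2074/29993 = 0.06914947.
Var(ȳ) = (1 − 0.06914947)·573/2074 = 0.93085053·0.27627772 = 0.25717327.

0.2572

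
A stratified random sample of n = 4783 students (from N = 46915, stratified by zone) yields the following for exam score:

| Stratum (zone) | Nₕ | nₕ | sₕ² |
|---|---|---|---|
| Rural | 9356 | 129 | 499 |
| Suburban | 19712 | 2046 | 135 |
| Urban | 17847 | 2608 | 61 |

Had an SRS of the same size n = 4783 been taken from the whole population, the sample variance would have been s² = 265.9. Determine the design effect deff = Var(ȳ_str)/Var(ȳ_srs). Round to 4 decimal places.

Var(ȳ_str) = Σ Wₕ²(1−fₕ)sₕ²/nₕ with Wₕ = Nₕ/46915:
  Rural: (9356/46915)²·(1−129/9356)·499/129 = 0.15171836
  Suburban: (19712/46915)²·(1−2046/19712)·135/2046 = 0.010439354
  Urban: (17847/46915)²·(1−2608/17847)·61/2608 = 0.0028901508
  → Var(ȳ_str) = 0.16504786.
Var(ȳ_srs) = (1 − 4783/46915)·265.9/4783 = 0.049925027.
deff = 0.16504786 / 0.049925027 = 3.3059.

3.3059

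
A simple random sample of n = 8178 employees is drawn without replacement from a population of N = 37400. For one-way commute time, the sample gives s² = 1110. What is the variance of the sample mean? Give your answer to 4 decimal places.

Under SRS without replacement, Var(ȳ) = (1 − f)·s²/n with f = n/N = 8178/37400 = 0.21866310.
Var(ȳ) = (1 − 0.21866310)·1110/8178 = 0.78133690·0.13573001 = 0.10605086.

0.1061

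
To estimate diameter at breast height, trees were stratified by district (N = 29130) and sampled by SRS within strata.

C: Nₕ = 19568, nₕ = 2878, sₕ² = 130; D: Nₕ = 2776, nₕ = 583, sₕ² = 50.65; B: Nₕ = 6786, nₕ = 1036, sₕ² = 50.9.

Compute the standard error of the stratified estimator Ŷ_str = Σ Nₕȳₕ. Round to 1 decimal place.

4147.1

Var(Ŷ_str) = Σₕ Nₕ²(1 − fₕ)sₕ²/nₕ.
C: 19568²·(1 − 2878/19568)·130/2878 = 1.4752151 × 10^7.
D: 2776²·(1 − 583/2776)·50.65/583 = 528894.42.
B: 6786²·(1 − 1036/6786)·50.9/1036 = 1.9170778 × 10^6.
Sum = 1.7198123 × 10^7.
SE = √(1.7198123 × 10^7) = 4147.1.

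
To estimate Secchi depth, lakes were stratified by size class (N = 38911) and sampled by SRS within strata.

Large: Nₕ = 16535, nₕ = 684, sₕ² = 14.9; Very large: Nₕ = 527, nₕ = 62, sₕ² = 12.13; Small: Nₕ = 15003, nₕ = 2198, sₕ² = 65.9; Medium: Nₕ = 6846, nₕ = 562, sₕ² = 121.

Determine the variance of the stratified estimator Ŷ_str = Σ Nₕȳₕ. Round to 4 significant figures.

2.078 × 10^7

Var(Ŷ_str) = Σₕ Nₕ²(1 − fₕ)sₕ²/nₕ.
Large: 16535²·(1 − 684/16535)·14.9/684 = 5.7094074 × 10^6.
Very large: 527²·(1 − 62/527)·12.13/62 = 47943.825.
Small: 15003²·(1 − 2198/15003)·65.9/2198 = 5.7599063 × 10^6.
Medium: 6846²·(1 − 562/6846)·121/562 = 9.26237 × 10^6.
Sum = 2.0779628 × 10^7.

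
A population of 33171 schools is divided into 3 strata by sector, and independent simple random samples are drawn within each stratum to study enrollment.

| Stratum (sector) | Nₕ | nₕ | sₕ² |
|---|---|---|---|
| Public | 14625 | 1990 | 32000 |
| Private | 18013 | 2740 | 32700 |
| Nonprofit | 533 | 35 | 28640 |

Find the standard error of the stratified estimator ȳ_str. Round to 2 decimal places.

2.43

Var(ȳ_str) = Σₕ Wₕ²(1 − fₕ)sₕ²/nₕ with Wₕ = Nₕ/N, N = 33171.
Public: Wₕ = 0.44089717; term = 0.44089717²·(1 − 0.13606838)·32000/1990 = 2.7005417.
Private: Wₕ = 0.54303458; term = 0.54303458²·(1 − 0.15211236)·32700/2740 = 2.9839426.
Nonprofit: Wₕ = 0.01606825; term = 0.01606825²·(1 − 0.06566604)·28640/35 = 0.19739875.
Sum = 5.8818831.
SE = √(5.8818831) = 2.43.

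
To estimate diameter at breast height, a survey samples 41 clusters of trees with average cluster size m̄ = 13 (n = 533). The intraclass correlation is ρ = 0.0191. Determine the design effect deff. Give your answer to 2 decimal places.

deff = 1 + (13 − 1)·0.0191 = 1 + 0.2292 = 1.2292.

1.23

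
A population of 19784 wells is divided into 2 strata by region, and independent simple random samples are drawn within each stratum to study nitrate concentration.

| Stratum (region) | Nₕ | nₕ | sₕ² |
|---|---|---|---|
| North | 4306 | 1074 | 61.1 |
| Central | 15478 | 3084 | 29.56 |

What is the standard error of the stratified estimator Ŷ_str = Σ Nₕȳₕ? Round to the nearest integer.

1622

Var(Ŷ_str) = Σₕ Nₕ²(1 − fₕ)sₕ²/nₕ.
North: 4306²·(1 − 1074/4306)·61.1/1074 = 791739.49.
Central: 15478²·(1 − 3084/15478)·29.56/3084 = 1.8387234 × 10^6.
Sum = 2.6304629 × 10^6.
SE = √(2.6304629 × 10^6) = 1622.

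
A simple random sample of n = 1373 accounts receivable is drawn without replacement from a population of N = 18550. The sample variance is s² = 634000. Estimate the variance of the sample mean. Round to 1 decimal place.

Under SRS without replacement, Var(ȳ) = (1 − f)·s²/n with f = n/N = 1373/18550 = 0.07401617.
Var(ȳ) = (1 − 0.07401617)·634000/1373 = 0.92598383·461.76256 = 427.58467.

427.6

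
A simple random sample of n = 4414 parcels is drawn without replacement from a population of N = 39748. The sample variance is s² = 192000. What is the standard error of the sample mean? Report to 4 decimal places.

Under SRS without replacement, Var(ȳ) = (1 − f)·s²/n with f = n/N = 4414/39748 = 0.11104961.
Var(ȳ) = (1 − 0.11104961)·192000/4414 = 0.88895039·43.497961 = 38.667529.
SE(ȳ) = √(38.667529) = 6.2183.

6.2183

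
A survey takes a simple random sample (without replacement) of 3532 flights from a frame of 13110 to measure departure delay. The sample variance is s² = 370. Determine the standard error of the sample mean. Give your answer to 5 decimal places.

0.27665

Under SRS without replacement, Var(ȳ) = (1 − f)·s²/n with f = n/N = 3532/13110 = 0.26941266.
Var(ȳ) = (1 − 0.26941266)·370/3532 = 0.73058734·0.10475651 = 0.076533781.
SE(ȳ) = √(0.076533781) = 0.27665.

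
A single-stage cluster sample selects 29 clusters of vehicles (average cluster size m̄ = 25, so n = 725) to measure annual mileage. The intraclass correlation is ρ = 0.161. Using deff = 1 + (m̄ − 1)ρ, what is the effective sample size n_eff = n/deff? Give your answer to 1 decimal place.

149.1

deff = 1 + (25 − 1)·0.161 = 1 + 3.864 = 4.864.
n_eff = 725 / 4.864 = 149.1.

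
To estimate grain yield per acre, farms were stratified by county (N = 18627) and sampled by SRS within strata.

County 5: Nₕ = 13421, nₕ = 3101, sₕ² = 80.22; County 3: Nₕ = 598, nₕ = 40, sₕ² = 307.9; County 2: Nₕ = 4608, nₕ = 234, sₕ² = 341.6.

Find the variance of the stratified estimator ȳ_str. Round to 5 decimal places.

Var(ȳ_str) = Σₕ Wₕ²(1 − fₕ)sₕ²/nₕ with Wₕ = Nₕ/N, N = 18627.
County 5: Wₕ = 0.72051323; term = 0.72051323²·(1 − 0.23105581)·80.22/3101 = 0.010326654.
County 3: Wₕ = 0.03210394; term = 0.03210394²·(1 − 0.06688963)·307.9/40 = 0.0074028551.
County 2: Wₕ = 0.24738283; term = 0.24738283²·(1 − 0.05078125)·341.6/234 = 0.08480226.
Sum = 0.10253177.

0.10253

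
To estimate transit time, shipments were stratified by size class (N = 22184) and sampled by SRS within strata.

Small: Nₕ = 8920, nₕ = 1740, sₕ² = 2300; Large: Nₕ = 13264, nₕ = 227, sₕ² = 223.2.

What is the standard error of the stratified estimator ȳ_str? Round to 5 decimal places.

Var(ȳ_str) = Σₕ Wₕ²(1 − fₕ)sₕ²/nₕ with Wₕ = Nₕ/N, N = 22184.
Small: Wₕ = 0.40209160; term = 0.40209160²·(1 − 0.19506726)·2300/1740 = 0.17202366.
Large: Wₕ = 0.59790840; term = 0.59790840²·(1 − 0.01711399)·223.2/227 = 0.34549423.
Sum = 0.51751789.
SE = √(0.51751789) = 0.71939.

0.71939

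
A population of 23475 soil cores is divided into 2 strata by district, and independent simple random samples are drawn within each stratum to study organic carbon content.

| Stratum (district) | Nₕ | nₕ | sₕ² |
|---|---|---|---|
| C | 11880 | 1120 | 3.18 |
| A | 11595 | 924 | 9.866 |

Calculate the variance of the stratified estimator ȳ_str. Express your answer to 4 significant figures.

Var(ȳ_str) = Σₕ Wₕ²(1 − fₕ)sₕ²/nₕ with Wₕ = Nₕ/N, N = 23475.
C: Wₕ = 0.50607029; term = 0.50607029²·(1 − 0.09427609)·3.18/1120 = 6.586074 × 10^-4.
A: Wₕ = 0.49392971; term = 0.49392971²·(1 − 0.07968952)·9.866/924 = 0.0023973631.
Sum = 0.0030559705.

0.003056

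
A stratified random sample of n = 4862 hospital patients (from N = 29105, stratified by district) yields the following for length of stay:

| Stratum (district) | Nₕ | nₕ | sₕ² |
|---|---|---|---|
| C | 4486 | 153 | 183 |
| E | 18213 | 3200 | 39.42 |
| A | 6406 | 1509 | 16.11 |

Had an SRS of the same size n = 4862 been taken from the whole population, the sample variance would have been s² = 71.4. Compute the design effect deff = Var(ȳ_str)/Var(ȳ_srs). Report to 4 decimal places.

2.6011

Var(ȳ_str) = Σ Wₕ²(1−fₕ)sₕ²/nₕ with Wₕ = Nₕ/29105:
  C: (4486/29105)²·(1−153/4486)·183/153 = 0.02744558
  E: (18213/29105)²·(1−3200/18213)·39.42/3200 = 0.0039763116
  A: (6406/29105)²·(1−1509/6406)·16.11/1509 = 3.9535582 × 10^-4
  → Var(ȳ_str) = 0.031817247.
Var(ȳ_srs) = (1 − 4862/29105)·71.4/4862 = 0.012232128.
deff = 0.031817247 / 0.012232128 = 2.6011.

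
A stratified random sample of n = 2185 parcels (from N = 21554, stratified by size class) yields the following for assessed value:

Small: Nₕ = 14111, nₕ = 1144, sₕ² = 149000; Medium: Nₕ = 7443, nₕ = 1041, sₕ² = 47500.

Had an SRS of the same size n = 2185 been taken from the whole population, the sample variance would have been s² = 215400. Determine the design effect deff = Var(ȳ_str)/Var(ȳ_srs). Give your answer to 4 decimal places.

Var(ȳ_str) = Σ Wₕ²(1−fₕ)sₕ²/nₕ with Wₕ = Nₕ/21554:
  Small: (14111/21554)²·(1−1144/14111)·149000/1144 = 51.29816
  Medium: (7443/21554)²·(1−1041/7443)·47500/1041 = 4.6800534
  → Var(ȳ_str) = 55.978213.
Var(ȳ_srs) = (1 − 2185/21554)·215400/2185 = 88.587731.
deff = 55.978213 / 88.587731 = 0.6319.

0.6319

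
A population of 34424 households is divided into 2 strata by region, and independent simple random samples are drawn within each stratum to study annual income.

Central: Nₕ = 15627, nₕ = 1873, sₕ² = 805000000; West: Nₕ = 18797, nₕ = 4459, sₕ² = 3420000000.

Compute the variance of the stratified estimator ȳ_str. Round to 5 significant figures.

252390

Var(ȳ_str) = Σₕ Wₕ²(1 − fₕ)sₕ²/nₕ with Wₕ = Nₕ/N, N = 34424.
Central: Wₕ = 0.45395654; term = 0.45395654²·(1 − 0.11985666)·805000000/1873 = 77954.299.
West: Wₕ = 0.54604346; term = 0.54604346²·(1 − 0.23721871)·3420000000/4459 = 174438.8.
Sum = 252393.1.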